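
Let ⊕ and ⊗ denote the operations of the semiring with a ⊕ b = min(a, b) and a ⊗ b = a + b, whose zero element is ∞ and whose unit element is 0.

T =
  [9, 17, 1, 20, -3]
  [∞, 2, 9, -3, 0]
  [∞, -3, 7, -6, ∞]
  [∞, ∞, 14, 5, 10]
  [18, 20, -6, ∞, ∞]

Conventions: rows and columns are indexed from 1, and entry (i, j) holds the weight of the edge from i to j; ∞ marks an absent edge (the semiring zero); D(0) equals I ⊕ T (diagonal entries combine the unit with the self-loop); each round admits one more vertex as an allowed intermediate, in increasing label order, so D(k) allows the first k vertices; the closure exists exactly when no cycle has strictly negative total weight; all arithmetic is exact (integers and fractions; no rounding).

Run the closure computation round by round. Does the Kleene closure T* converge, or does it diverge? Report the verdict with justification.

D(0):
  [0, 17, 1, 20, -3]
  [∞, 0, 9, -3, 0]
  [∞, -3, 0, -6, ∞]
  [∞, ∞, 14, 0, 10]
  [18, 20, -6, ∞, 0]
D(1):
  [0, 17, 1, 20, -3]
  [∞, 0, 9, -3, 0]
  [∞, -3, 0, -6, ∞]
  [∞, ∞, 14, 0, 10]
  [18, 20, -6, 38, 0]
D(2):
  [0, 17, 1, 14, -3]
  [∞, 0, 9, -3, 0]
  [∞, -3, 0, -6, -3]
  [∞, ∞, 14, 0, 10]
  [18, 20, -6, 17, 0]
Detection: at round 3, diagonal entry (5, 5) turns strictly negative.
Key observation: the cycle 5->3->2->5 has total weight (-6) + (-3) + 0, which is strictly negative.
Answer: DIVERGES — negative cycle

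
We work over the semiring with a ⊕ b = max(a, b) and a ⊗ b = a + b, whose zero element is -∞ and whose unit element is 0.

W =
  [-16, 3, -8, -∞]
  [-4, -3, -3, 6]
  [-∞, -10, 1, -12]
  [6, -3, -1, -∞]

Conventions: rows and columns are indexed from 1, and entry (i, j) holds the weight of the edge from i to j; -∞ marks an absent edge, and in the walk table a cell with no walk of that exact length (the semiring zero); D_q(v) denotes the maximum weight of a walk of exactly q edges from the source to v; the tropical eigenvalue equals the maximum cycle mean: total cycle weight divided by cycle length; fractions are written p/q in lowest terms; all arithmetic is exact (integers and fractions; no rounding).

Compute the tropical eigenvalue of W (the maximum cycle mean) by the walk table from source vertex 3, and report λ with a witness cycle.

q=0: [-∞, -∞, 0, -∞]
q=1: [-∞, -10, 1, -12]
q=2: [-6, -9, 2, -4]
q=3: [2, -3, 3, -3]
q=4: [3, 5, 4, 3]
Optimal cycle mean attained by: cycle 1->2->4->1, total 3 + 6 + 6, length 3.
Answer: λ = 5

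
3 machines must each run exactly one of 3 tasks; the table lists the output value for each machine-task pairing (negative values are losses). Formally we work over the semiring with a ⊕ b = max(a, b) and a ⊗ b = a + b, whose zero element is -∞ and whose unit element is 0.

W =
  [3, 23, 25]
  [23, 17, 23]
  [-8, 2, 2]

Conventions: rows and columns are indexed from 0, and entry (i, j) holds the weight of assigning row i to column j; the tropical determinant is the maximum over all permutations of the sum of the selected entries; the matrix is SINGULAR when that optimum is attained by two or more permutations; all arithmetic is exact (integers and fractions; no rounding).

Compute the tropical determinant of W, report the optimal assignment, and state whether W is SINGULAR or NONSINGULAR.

σ = (0, 1, 2): 3 + 17 + 2 = 22
σ = (0, 2, 1): 3 + 23 + 2 = 28
σ = (1, 0, 2): 23 + 23 + 2 = 48
σ = (1, 2, 0): 23 + 23 + (-8) = 38
σ = (2, 0, 1): 25 + 23 + 2 = 50
σ = (2, 1, 0): 25 + 17 + (-8) = 34
Optimal value attained by: σ = (2, 0, 1).
Answer: det⊕(W) = 50; verdict: NONSINGULAR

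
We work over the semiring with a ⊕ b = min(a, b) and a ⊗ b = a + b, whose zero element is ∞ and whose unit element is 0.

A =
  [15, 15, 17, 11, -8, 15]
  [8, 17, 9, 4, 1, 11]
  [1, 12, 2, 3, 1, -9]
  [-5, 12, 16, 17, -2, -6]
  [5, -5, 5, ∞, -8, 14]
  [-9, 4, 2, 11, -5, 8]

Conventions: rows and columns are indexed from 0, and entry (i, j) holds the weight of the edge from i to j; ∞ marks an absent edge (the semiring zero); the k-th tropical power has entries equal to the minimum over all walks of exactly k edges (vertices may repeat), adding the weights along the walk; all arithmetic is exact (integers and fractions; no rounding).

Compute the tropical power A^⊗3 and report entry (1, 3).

A^⊗2:
  [-3, -13, -3, 19, -16, 5]
  [-1, -4, 6, 12, -7, -2]
  [-18, -5, -7, 2, -14, -7]
  [-15, -7, -4, 5, -13, 2]
  [-3, -13, -3, -1, -16, -4]
  [-1, -10, 0, 2, -17, -7]
A^⊗3:
  [-11, -21, -11, -9, -24, -12]
  [-11, -12, -2, 0, -15, -3]
  [-16, -19, -9, -7, -26, -16]
  [-8, -18, -8, -4, -23, -13]
  [-13, -21, -11, -9, -24, -12]
  [-16, -22, -12, -6, -25, -9]
Key observation: the optimum is the walk 1->4->1->3, with weight 1 + (-5) + 4 = 0.
Optimal value attained by: walk 1->4->1->3.
Answer: (A^⊗3)[1][3] = 0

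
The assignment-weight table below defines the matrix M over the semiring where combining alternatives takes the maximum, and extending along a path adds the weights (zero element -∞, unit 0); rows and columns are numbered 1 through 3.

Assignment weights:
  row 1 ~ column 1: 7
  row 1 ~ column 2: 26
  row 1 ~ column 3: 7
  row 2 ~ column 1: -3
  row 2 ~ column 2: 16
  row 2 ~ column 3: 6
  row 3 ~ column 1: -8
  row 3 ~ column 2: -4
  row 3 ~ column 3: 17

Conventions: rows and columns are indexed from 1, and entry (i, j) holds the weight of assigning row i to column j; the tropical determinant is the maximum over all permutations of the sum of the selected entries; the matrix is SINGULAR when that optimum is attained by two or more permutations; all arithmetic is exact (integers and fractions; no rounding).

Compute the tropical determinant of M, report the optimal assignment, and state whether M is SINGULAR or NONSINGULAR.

σ = (1, 2, 3): 7 + 16 + 17 = 40
σ = (1, 3, 2): 7 + 6 + (-4) = 9
σ = (2, 1, 3): 26 + (-3) + 17 = 40
σ = (2, 3, 1): 26 + 6 + (-8) = 24
σ = (3, 1, 2): 7 + (-3) + (-4) = 0
σ = (3, 2, 1): 7 + 16 + (-8) = 15
Optimal value attained by: σ = (1, 2, 3).
Answer: det⊕(M) = 40; verdict: SINGULAR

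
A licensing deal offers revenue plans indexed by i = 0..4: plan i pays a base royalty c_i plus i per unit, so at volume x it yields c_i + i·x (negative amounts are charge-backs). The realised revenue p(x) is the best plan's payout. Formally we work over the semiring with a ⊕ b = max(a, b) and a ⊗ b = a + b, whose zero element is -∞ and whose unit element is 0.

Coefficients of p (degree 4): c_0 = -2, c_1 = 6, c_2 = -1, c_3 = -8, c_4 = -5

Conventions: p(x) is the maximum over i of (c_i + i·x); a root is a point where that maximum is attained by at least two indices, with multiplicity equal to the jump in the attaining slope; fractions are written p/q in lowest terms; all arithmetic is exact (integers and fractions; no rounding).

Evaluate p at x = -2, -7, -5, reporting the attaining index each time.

p(-2) = max(-2+0·(-2)=-2, 6+1·(-2)=4, -1+2·(-2)=-5, -8+3·(-2)=-14, -5+4·(-2)=-13) = 4 (attained by i=1)
p(-7) = max(-2+0·(-7)=-2, 6+1·(-7)=-1, -1+2·(-7)=-15, -8+3·(-7)=-29, -5+4·(-7)=-33) = -1 (attained by i=1)
p(-5) = max(-2+0·(-5)=-2, 6+1·(-5)=1, -1+2·(-5)=-11, -8+3·(-5)=-23, -5+4·(-5)=-25) = 1 (attained by i=1)
Answer: p(-2) = 4; p(-7) = -1; p(-5) = 1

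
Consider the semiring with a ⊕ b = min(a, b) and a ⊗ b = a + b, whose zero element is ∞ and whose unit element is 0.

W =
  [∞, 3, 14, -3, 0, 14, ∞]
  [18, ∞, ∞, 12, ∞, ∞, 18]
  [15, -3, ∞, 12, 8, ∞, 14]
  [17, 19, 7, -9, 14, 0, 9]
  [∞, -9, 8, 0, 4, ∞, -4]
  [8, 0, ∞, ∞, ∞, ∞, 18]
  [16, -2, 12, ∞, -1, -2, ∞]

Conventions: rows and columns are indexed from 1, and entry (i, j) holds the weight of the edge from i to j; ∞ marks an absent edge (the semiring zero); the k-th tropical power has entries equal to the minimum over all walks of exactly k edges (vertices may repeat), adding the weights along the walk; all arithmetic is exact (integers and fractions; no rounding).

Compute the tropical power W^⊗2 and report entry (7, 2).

W^⊗2:
  [14, -9, 4, -12, 4, -3, -4]
  [29, 16, 19, 3, 17, 12, 21]
  [15, -1, 16, 3, 12, 12, 4]
  [8, 0, -2, -18, 5, -9, 0]
  [9, -6, 7, -9, -5, -6, 0]
  [18, 11, 22, 5, 8, 16, 18]
  [6, -10, 7, -1, 3, 30, -5]
Key observation: the optimum is the walk 7->5->2, with weight (-1) + (-9) = -10.
Optimal value attained by: walk 7->5->2.
Answer: (W^⊗2)[7][2] = -10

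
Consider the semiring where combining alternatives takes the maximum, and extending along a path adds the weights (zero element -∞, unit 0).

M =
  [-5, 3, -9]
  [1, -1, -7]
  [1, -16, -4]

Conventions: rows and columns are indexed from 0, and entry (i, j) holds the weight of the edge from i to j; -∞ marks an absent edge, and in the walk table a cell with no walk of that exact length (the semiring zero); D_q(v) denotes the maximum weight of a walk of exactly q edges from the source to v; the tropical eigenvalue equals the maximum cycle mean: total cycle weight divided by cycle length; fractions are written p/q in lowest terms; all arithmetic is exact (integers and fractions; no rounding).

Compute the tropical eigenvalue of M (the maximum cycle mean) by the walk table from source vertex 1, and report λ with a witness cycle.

q=0: [-∞, 0, -∞]
q=1: [1, -1, -7]
q=2: [0, 4, -8]
q=3: [5, 3, -3]
Optimal cycle mean attained by: cycle 0->1->0, total 3 + 1, length 2.
Answer: λ = 2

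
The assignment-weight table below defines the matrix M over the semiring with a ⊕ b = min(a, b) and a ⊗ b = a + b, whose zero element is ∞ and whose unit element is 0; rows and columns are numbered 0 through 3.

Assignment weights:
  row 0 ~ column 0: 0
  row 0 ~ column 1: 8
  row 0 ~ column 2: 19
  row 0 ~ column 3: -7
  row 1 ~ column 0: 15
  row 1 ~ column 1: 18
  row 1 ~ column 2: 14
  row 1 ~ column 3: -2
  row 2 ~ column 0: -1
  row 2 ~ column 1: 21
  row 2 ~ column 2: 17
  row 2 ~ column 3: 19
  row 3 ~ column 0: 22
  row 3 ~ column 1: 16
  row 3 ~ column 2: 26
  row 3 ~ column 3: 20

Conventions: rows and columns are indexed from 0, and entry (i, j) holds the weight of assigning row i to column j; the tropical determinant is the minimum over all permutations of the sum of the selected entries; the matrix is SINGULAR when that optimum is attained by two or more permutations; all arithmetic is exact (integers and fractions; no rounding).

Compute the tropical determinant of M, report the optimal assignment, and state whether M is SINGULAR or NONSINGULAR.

σ = (0, 1, 2, 3): 0 + 18 + 17 + 20 = 55
σ = (0, 1, 3, 2): 0 + 18 + 19 + 26 = 63
σ = (0, 2, 1, 3): 0 + 14 + 21 + 20 = 55
σ = (0, 2, 3, 1): 0 + 14 + 19 + 16 = 49
σ = (0, 3, 1, 2): 0 + (-2) + 21 + 26 = 45
σ = (0, 3, 2, 1): 0 + (-2) + 17 + 16 = 31
σ = (1, 0, 2, 3): 8 + 15 + 17 + 20 = 60
σ = (1, 0, 3, 2): 8 + 15 + 19 + 26 = 68
σ = (1, 2, 0, 3): 8 + 14 + (-1) + 20 = 41
σ = (1, 2, 3, 0): 8 + 14 + 19 + 22 = 63
σ = (1, 3, 0, 2): 8 + (-2) + (-1) + 26 = 31
σ = (1, 3, 2, 0): 8 + (-2) + 17 + 22 = 45
σ = (2, 0, 1, 3): 19 + 15 + 21 + 20 = 75
σ = (2, 0, 3, 1): 19 + 15 + 19 + 16 = 69
σ = (2, 1, 0, 3): 19 + 18 + (-1) + 20 = 56
σ = (2, 1, 3, 0): 19 + 18 + 19 + 22 = 78
σ = (2, 3, 0, 1): 19 + (-2) + (-1) + 16 = 32
σ = (2, 3, 1, 0): 19 + (-2) + 21 + 22 = 60
σ = (3, 0, 1, 2): (-7) + 15 + 21 + 26 = 55
σ = (3, 0, 2, 1): (-7) + 15 + 17 + 16 = 41
σ = (3, 1, 0, 2): (-7) + 18 + (-1) + 26 = 36
σ = (3, 1, 2, 0): (-7) + 18 + 17 + 22 = 50
σ = (3, 2, 0, 1): (-7) + 14 + (-1) + 16 = 22
σ = (3, 2, 1, 0): (-7) + 14 + 21 + 22 = 50
Optimal value attained by: σ = (3, 2, 0, 1).
Answer: det⊕(M) = 22; verdict: NONSINGULAR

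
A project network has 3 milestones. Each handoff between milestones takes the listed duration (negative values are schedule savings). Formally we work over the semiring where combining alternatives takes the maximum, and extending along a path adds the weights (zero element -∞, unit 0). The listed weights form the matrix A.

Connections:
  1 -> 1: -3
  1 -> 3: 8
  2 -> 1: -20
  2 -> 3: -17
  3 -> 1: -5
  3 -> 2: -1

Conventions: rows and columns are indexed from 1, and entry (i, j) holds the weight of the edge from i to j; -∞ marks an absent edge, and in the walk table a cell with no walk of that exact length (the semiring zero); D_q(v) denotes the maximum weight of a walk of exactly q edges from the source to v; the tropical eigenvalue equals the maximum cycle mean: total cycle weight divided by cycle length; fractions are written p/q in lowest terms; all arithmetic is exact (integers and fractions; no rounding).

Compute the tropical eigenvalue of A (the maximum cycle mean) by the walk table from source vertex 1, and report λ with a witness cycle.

q=0: [0, -∞, -∞]
q=1: [-3, -∞, 8]
q=2: [3, 7, 5]
q=3: [0, 4, 11]
Optimal cycle mean attained by: cycle 1->3->1, total 8 + (-5), length 2.
Answer: λ = 3/2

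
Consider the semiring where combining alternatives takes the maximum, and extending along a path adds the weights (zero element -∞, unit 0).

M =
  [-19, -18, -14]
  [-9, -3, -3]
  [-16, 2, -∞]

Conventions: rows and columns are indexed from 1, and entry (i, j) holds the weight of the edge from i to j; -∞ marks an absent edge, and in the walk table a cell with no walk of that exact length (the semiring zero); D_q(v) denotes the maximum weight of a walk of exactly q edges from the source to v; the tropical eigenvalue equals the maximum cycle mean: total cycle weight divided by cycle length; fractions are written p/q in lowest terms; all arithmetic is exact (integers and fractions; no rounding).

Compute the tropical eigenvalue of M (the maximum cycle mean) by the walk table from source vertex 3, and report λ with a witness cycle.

q=0: [-∞, -∞, 0]
q=1: [-16, 2, -∞]
q=2: [-7, -1, -1]
q=3: [-10, 1, -4]
Optimal cycle mean attained by: cycle 2->3->2, total (-3) + 2, length 2.
Answer: λ = -1/2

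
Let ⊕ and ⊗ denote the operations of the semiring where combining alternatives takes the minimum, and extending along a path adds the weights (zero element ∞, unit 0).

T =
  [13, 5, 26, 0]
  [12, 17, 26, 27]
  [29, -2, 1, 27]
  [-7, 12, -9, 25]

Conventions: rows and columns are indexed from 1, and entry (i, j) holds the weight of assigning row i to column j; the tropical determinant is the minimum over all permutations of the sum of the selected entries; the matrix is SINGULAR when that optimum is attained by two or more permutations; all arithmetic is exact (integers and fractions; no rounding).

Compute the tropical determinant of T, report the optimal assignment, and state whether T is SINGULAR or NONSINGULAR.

σ = (1, 2, 3, 4): 13 + 17 + 1 + 25 = 56
σ = (1, 2, 4, 3): 13 + 17 + 27 + (-9) = 48
σ = (1, 3, 2, 4): 13 + 26 + (-2) + 25 = 62
σ = (1, 3, 4, 2): 13 + 26 + 27 + 12 = 78
σ = (1, 4, 2, 3): 13 + 27 + (-2) + (-9) = 29
σ = (1, 4, 3, 2): 13 + 27 + 1 + 12 = 53
σ = (2, 1, 3, 4): 5 + 12 + 1 + 25 = 43
σ = (2, 1, 4, 3): 5 + 12 + 27 + (-9) = 35
σ = (2, 3, 1, 4): 5 + 26 + 29 + 25 = 85
σ = (2, 3, 4, 1): 5 + 26 + 27 + (-7) = 51
σ = (2, 4, 1, 3): 5 + 27 + 29 + (-9) = 52
σ = (2, 4, 3, 1): 5 + 27 + 1 + (-7) = 26
σ = (3, 1, 2, 4): 26 + 12 + (-2) + 25 = 61
σ = (3, 1, 4, 2): 26 + 12 + 27 + 12 = 77
σ = (3, 2, 1, 4): 26 + 17 + 29 + 25 = 97
σ = (3, 2, 4, 1): 26 + 17 + 27 + (-7) = 63
σ = (3, 4, 1, 2): 26 + 27 + 29 + 12 = 94
σ = (3, 4, 2, 1): 26 + 27 + (-2) + (-7) = 44
σ = (4, 1, 2, 3): 0 + 12 + (-2) + (-9) = 1
σ = (4, 1, 3, 2): 0 + 12 + 1 + 12 = 25
σ = (4, 2, 1, 3): 0 + 17 + 29 + (-9) = 37
σ = (4, 2, 3, 1): 0 + 17 + 1 + (-7) = 11
σ = (4, 3, 1, 2): 0 + 26 + 29 + 12 = 67
σ = (4, 3, 2, 1): 0 + 26 + (-2) + (-7) = 17
Optimal value attained by: σ = (4, 1, 2, 3).
Answer: det⊕(T) = 1; verdict: NONSINGULAR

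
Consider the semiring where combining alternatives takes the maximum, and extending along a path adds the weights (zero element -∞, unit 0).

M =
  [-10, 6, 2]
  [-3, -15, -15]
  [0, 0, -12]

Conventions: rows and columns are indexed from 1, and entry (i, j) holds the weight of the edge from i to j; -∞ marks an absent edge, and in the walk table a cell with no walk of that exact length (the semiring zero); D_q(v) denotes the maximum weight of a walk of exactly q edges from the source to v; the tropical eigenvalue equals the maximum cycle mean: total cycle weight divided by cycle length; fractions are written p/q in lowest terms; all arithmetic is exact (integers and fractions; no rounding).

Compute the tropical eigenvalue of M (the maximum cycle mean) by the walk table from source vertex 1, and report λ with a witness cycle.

q=0: [0, -∞, -∞]
q=1: [-10, 6, 2]
q=2: [3, 2, -8]
q=3: [-1, 9, 5]
Optimal cycle mean attained by: cycle 1->2->1, total 6 + (-3), length 2.
Answer: λ = 3/2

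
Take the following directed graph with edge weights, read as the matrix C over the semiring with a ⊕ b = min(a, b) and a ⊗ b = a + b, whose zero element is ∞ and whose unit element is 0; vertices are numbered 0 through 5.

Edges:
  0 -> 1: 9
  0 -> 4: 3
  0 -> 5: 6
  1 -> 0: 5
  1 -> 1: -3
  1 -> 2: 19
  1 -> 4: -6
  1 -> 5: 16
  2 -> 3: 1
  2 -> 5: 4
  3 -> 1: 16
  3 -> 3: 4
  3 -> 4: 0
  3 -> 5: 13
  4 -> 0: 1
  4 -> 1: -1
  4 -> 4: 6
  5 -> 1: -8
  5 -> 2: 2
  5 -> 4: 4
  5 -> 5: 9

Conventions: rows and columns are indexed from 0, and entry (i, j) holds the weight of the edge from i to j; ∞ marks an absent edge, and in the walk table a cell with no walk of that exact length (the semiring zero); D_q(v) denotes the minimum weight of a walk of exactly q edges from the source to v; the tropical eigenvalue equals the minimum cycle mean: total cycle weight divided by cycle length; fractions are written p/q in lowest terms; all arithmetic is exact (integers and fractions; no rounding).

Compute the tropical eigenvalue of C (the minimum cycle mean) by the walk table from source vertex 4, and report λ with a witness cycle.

q=0: [∞, ∞, ∞, ∞, 0, ∞]
q=1: [1, -1, ∞, ∞, 6, ∞]
q=2: [4, -4, 18, ∞, -7, 7]
q=3: [-6, -8, 9, 19, -10, 10]
q=4: [-9, -11, 11, 10, -14, 0]
q=5: [-13, -15, 2, 12, -17, -3]
q=6: [-16, -18, -1, 3, -21, -7]
Optimal cycle mean attained by: cycle 1->4->1, total (-6) + (-1), length 2.
Answer: λ = -7/2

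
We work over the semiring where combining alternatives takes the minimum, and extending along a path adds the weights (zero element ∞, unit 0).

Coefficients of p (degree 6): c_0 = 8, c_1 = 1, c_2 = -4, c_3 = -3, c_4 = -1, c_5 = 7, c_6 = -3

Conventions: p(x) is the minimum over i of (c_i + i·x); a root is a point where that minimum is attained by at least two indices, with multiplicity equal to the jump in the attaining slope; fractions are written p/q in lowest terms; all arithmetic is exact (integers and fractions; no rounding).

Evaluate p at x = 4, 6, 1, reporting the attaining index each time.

p(4) = min(8+0·4=8, 1+1·4=5, -4+2·4=4, -3+3·4=9, -1+4·4=15, 7+5·4=27, -3+6·4=21) = 4 (attained by i=2)
p(6) = min(8+0·6=8, 1+1·6=7, -4+2·6=8, -3+3·6=15, -1+4·6=23, 7+5·6=37, -3+6·6=33) = 7 (attained by i=1)
p(1) = min(8+0·1=8, 1+1·1=2, -4+2·1=-2, -3+3·1=0, -1+4·1=3, 7+5·1=12, -3+6·1=3) = -2 (attained by i=2)
Answer: p(4) = 4; p(6) = 7; p(1) = -2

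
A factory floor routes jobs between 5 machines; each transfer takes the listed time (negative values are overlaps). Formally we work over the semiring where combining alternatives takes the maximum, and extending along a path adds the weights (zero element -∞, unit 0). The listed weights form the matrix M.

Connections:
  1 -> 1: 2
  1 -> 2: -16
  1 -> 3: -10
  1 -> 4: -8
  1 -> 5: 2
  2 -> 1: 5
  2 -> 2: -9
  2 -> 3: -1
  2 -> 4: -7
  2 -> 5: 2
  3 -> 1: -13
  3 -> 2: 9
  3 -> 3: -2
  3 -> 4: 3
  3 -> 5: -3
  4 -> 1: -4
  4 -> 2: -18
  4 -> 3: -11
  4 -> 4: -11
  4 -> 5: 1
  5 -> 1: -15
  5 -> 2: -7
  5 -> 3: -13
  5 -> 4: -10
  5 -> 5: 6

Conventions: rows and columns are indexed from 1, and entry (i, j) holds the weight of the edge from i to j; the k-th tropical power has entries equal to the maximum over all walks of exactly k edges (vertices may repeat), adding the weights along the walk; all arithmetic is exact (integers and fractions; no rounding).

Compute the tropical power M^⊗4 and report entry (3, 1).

M^⊗2:
  [4, -1, -8, -6, 8]
  [7, 8, -3, 2, 8]
  [14, 7, 8, 2, 11]
  [-2, -2, -12, -8, 7]
  [-2, -1, -7, -4, 12]
M^⊗3:
  [6, 1, -2, -2, 14]
  [13, 6, 7, 1, 14]
  [16, 17, 6, 11, 17]
  [3, 0, -3, -3, 13]
  [4, 5, -1, 2, 18]
M^⊗4:
  [8, 7, 1, 4, 20]
  [15, 16, 5, 10, 20]
  [22, 15, 16, 10, 23]
  [5, 6, 0, 3, 19]
  [10, 11, 5, 8, 24]
Key observation: the optimum is the walk 3->2->3->2->1, with weight 9 + (-1) + 9 + 5 = 22.
Optimal value attained by: walk 3->2->3->2->1.
Answer: (M^⊗4)[3][1] = 22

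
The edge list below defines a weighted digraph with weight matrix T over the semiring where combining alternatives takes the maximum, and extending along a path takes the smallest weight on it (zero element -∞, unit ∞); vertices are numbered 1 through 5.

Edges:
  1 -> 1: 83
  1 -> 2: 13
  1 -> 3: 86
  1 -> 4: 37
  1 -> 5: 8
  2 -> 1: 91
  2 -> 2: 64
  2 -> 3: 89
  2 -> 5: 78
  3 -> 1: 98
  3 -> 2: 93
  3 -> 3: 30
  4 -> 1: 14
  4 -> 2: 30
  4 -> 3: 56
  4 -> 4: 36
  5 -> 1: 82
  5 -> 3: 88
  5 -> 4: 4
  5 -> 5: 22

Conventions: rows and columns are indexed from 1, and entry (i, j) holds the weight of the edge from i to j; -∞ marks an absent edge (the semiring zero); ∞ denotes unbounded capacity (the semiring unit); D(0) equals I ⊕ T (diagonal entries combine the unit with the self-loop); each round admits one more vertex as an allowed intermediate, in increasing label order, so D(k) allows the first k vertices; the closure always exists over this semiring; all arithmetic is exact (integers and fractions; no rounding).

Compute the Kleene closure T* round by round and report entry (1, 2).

D(0):
  [∞, 13, 86, 37, 8]
  [91, ∞, 89, -∞, 78]
  [98, 93, ∞, -∞, -∞]
  [14, 30, 56, ∞, -∞]
  [82, -∞, 88, 4, ∞]
D(1):
  [∞, 13, 86, 37, 8]
  [91, ∞, 89, 37, 78]
  [98, 93, ∞, 37, 8]
  [14, 30, 56, ∞, 8]
  [82, 13, 88, 37, ∞]
D(2):
  [∞, 13, 86, 37, 13]
  [91, ∞, 89, 37, 78]
  [98, 93, ∞, 37, 78]
  [30, 30, 56, ∞, 30]
  [82, 13, 88, 37, ∞]
D(3):
  [∞, 86, 86, 37, 78]
  [91, ∞, 89, 37, 78]
  [98, 93, ∞, 37, 78]
  [56, 56, 56, ∞, 56]
  [88, 88, 88, 37, ∞]
D(4):
  [∞, 86, 86, 37, 78]
  [91, ∞, 89, 37, 78]
  [98, 93, ∞, 37, 78]
  [56, 56, 56, ∞, 56]
  [88, 88, 88, 37, ∞]
D(5):
  [∞, 86, 86, 37, 78]
  [91, ∞, 89, 37, 78]
  [98, 93, ∞, 37, 78]
  [56, 56, 56, ∞, 56]
  [88, 88, 88, 37, ∞]
Answer: T*[1][2] = 86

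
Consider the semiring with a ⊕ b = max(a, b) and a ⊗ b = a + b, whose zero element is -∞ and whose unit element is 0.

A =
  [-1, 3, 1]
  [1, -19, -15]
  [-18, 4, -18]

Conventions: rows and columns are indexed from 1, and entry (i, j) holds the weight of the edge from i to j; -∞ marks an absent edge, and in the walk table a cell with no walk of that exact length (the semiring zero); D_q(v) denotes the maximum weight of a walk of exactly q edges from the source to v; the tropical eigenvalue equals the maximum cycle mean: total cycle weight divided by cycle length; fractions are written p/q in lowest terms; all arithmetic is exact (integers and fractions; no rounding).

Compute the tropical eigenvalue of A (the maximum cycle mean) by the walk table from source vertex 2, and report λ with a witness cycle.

q=0: [-∞, 0, -∞]
q=1: [1, -19, -15]
q=2: [0, 4, 2]
q=3: [5, 6, 1]
Optimal cycle mean attained by: cycle 1->2->1, total 3 + 1, length 2.
Answer: λ = 2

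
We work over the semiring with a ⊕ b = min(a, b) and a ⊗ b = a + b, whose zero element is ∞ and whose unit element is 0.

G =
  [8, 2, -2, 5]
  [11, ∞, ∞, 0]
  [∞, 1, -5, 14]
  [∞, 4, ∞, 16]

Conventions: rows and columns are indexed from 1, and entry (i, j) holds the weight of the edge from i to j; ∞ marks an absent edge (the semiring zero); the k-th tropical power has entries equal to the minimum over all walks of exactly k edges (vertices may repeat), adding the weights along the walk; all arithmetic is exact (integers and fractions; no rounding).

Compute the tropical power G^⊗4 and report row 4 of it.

G^⊗2:
  [13, -1, -7, 2]
  [19, 4, 9, 16]
  [12, -4, -10, 1]
  [15, 20, ∞, 4]
G^⊗3:
  [10, -6, -12, -1]
  [15, 10, 4, 4]
  [7, -9, -15, -4]
  [23, 8, 13, 20]
G^⊗4:
  [5, -11, -17, -6]
  [21, 5, -1, 10]
  [2, -14, -20, -9]
  [19, 14, 8, 8]
Answer: row 4 of G^⊗4 = [19, 14, 8, 8]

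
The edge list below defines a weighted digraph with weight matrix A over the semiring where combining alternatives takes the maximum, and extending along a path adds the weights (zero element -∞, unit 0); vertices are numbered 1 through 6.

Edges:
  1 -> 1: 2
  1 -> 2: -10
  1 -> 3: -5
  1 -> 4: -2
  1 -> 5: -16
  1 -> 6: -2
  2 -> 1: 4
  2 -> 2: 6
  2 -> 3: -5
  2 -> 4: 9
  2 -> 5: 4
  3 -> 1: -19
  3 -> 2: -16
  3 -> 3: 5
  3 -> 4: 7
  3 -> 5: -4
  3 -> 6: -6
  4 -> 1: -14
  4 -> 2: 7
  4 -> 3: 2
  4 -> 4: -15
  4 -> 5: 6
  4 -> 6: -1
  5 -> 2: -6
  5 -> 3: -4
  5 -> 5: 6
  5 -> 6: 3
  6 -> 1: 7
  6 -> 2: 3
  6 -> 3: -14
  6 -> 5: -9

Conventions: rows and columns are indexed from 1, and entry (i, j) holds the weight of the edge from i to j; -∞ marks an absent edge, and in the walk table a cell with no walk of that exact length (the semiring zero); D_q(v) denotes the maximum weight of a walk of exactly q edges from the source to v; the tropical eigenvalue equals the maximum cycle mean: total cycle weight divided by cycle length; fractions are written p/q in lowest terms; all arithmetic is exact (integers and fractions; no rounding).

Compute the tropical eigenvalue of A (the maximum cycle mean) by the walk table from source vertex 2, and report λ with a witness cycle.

q=0: [-∞, 0, -∞, -∞, -∞, -∞]
q=1: [4, 6, -5, 9, 4, -∞]
q=2: [10, 16, 11, 15, 15, 8]
q=3: [20, 22, 17, 25, 21, 18]
q=4: [26, 32, 27, 31, 31, 24]
q=5: [36, 38, 33, 41, 37, 34]
q=6: [42, 48, 43, 47, 47, 40]
Optimal cycle mean attained by: cycle 2->4->2, total 9 + 7, length 2.
Answer: λ = 8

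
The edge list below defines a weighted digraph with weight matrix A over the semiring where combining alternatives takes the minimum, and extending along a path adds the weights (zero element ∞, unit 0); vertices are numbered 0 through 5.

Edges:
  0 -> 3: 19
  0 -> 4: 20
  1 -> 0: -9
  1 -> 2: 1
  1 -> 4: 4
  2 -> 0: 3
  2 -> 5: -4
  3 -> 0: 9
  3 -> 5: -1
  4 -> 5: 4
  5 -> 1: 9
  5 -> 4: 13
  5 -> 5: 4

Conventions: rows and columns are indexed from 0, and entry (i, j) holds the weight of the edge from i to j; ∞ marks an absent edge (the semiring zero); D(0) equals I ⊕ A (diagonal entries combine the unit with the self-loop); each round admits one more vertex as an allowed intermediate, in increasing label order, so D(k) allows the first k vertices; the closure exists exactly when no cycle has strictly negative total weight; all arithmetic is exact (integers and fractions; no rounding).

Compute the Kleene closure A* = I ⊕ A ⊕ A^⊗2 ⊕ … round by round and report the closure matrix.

D(0):
  [0, ∞, ∞, 19, 20, ∞]
  [-9, 0, 1, ∞, 4, ∞]
  [3, ∞, 0, ∞, ∞, -4]
  [9, ∞, ∞, 0, ∞, -1]
  [∞, ∞, ∞, ∞, 0, 4]
  [∞, 9, ∞, ∞, 13, 0]
D(1):
  [0, ∞, ∞, 19, 20, ∞]
  [-9, 0, 1, 10, 4, ∞]
  [3, ∞, 0, 22, 23, -4]
  [9, ∞, ∞, 0, 29, -1]
  [∞, ∞, ∞, ∞, 0, 4]
  [∞, 9, ∞, ∞, 13, 0]
D(2):
  [0, ∞, ∞, 19, 20, ∞]
  [-9, 0, 1, 10, 4, ∞]
  [3, ∞, 0, 22, 23, -4]
  [9, ∞, ∞, 0, 29, -1]
  [∞, ∞, ∞, ∞, 0, 4]
  [0, 9, 10, 19, 13, 0]
D(3):
  [0, ∞, ∞, 19, 20, ∞]
  [-9, 0, 1, 10, 4, -3]
  [3, ∞, 0, 22, 23, -4]
  [9, ∞, ∞, 0, 29, -1]
  [∞, ∞, ∞, ∞, 0, 4]
  [0, 9, 10, 19, 13, 0]
D(4):
  [0, ∞, ∞, 19, 20, 18]
  [-9, 0, 1, 10, 4, -3]
  [3, ∞, 0, 22, 23, -4]
  [9, ∞, ∞, 0, 29, -1]
  [∞, ∞, ∞, ∞, 0, 4]
  [0, 9, 10, 19, 13, 0]
D(5):
  [0, ∞, ∞, 19, 20, 18]
  [-9, 0, 1, 10, 4, -3]
  [3, ∞, 0, 22, 23, -4]
  [9, ∞, ∞, 0, 29, -1]
  [∞, ∞, ∞, ∞, 0, 4]
  [0, 9, 10, 19, 13, 0]
D(6):
  [0, 27, 28, 19, 20, 18]
  [-9, 0, 1, 10, 4, -3]
  [-4, 5, 0, 15, 9, -4]
  [-1, 8, 9, 0, 12, -1]
  [4, 13, 14, 23, 0, 4]
  [0, 9, 10, 19, 13, 0]
Answer: A* = [[0, 27, 28, 19, 20, 18], [-9, 0, 1, 10, 4, -3], [-4, 5, 0, 15, 9, -4], [-1, 8, 9, 0, 12, -1], [4, 13, 14, 23, 0, 4], [0, 9, 10, 19, 13, 0]]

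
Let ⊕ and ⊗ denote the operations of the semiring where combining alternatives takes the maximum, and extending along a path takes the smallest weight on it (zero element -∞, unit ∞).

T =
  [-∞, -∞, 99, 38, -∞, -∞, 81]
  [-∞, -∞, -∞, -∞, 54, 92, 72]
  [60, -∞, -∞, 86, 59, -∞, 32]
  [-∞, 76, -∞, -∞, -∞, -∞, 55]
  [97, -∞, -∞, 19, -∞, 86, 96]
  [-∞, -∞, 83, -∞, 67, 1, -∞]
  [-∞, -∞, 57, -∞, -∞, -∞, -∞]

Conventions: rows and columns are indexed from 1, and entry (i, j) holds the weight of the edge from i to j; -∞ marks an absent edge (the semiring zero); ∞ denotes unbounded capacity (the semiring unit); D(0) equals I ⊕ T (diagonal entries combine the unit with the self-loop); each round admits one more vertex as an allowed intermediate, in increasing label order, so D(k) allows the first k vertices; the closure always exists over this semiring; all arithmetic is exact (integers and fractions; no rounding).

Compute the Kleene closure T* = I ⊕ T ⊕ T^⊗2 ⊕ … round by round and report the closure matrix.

D(0):
  [∞, -∞, 99, 38, -∞, -∞, 81]
  [-∞, ∞, -∞, -∞, 54, 92, 72]
  [60, -∞, ∞, 86, 59, -∞, 32]
  [-∞, 76, -∞, ∞, -∞, -∞, 55]
  [97, -∞, -∞, 19, ∞, 86, 96]
  [-∞, -∞, 83, -∞, 67, ∞, -∞]
  [-∞, -∞, 57, -∞, -∞, -∞, ∞]
D(1):
  [∞, -∞, 99, 38, -∞, -∞, 81]
  [-∞, ∞, -∞, -∞, 54, 92, 72]
  [60, -∞, ∞, 86, 59, -∞, 60]
  [-∞, 76, -∞, ∞, -∞, -∞, 55]
  [97, -∞, 97, 38, ∞, 86, 96]
  [-∞, -∞, 83, -∞, 67, ∞, -∞]
  [-∞, -∞, 57, -∞, -∞, -∞, ∞]
D(2):
  [∞, -∞, 99, 38, -∞, -∞, 81]
  [-∞, ∞, -∞, -∞, 54, 92, 72]
  [60, -∞, ∞, 86, 59, -∞, 60]
  [-∞, 76, -∞, ∞, 54, 76, 72]
  [97, -∞, 97, 38, ∞, 86, 96]
  [-∞, -∞, 83, -∞, 67, ∞, -∞]
  [-∞, -∞, 57, -∞, -∞, -∞, ∞]
D(3):
  [∞, -∞, 99, 86, 59, -∞, 81]
  [-∞, ∞, -∞, -∞, 54, 92, 72]
  [60, -∞, ∞, 86, 59, -∞, 60]
  [-∞, 76, -∞, ∞, 54, 76, 72]
  [97, -∞, 97, 86, ∞, 86, 96]
  [60, -∞, 83, 83, 67, ∞, 60]
  [57, -∞, 57, 57, 57, -∞, ∞]
D(4):
  [∞, 76, 99, 86, 59, 76, 81]
  [-∞, ∞, -∞, -∞, 54, 92, 72]
  [60, 76, ∞, 86, 59, 76, 72]
  [-∞, 76, -∞, ∞, 54, 76, 72]
  [97, 76, 97, 86, ∞, 86, 96]
  [60, 76, 83, 83, 67, ∞, 72]
  [57, 57, 57, 57, 57, 57, ∞]
D(5):
  [∞, 76, 99, 86, 59, 76, 81]
  [54, ∞, 54, 54, 54, 92, 72]
  [60, 76, ∞, 86, 59, 76, 72]
  [54, 76, 54, ∞, 54, 76, 72]
  [97, 76, 97, 86, ∞, 86, 96]
  [67, 76, 83, 83, 67, ∞, 72]
  [57, 57, 57, 57, 57, 57, ∞]
D(6):
  [∞, 76, 99, 86, 67, 76, 81]
  [67, ∞, 83, 83, 67, 92, 72]
  [67, 76, ∞, 86, 67, 76, 72]
  [67, 76, 76, ∞, 67, 76, 72]
  [97, 76, 97, 86, ∞, 86, 96]
  [67, 76, 83, 83, 67, ∞, 72]
  [57, 57, 57, 57, 57, 57, ∞]
D(7):
  [∞, 76, 99, 86, 67, 76, 81]
  [67, ∞, 83, 83, 67, 92, 72]
  [67, 76, ∞, 86, 67, 76, 72]
  [67, 76, 76, ∞, 67, 76, 72]
  [97, 76, 97, 86, ∞, 86, 96]
  [67, 76, 83, 83, 67, ∞, 72]
  [57, 57, 57, 57, 57, 57, ∞]
Answer: T* = [[∞, 76, 99, 86, 67, 76, 81], [67, ∞, 83, 83, 67, 92, 72], [67, 76, ∞, 86, 67, 76, 72], [67, 76, 76, ∞, 67, 76, 72], [97, 76, 97, 86, ∞, 86, 96], [67, 76, 83, 83, 67, ∞, 72], [57, 57, 57, 57, 57, 57, ∞]]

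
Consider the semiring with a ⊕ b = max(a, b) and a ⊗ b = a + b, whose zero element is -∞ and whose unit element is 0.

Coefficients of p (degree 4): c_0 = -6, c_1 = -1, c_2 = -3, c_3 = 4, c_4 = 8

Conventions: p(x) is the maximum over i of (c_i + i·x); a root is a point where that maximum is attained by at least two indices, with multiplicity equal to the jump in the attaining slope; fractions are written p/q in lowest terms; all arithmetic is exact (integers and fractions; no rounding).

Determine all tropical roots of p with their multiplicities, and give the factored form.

hull edge (i=0, c=-6) to (i=1, c=-1): slope 5, span 1
hull edge (i=1, c=-1) to (i=4, c=8): slope 3, span 3
Factored form: p(x) = 8 ⊗ (x ⊕ (-5)) ⊗ (x ⊕ (-3)) ⊗ (x ⊕ (-3)) ⊗ (x ⊕ (-3))
Answer: roots = -5 (mult 1), -3 (mult 3)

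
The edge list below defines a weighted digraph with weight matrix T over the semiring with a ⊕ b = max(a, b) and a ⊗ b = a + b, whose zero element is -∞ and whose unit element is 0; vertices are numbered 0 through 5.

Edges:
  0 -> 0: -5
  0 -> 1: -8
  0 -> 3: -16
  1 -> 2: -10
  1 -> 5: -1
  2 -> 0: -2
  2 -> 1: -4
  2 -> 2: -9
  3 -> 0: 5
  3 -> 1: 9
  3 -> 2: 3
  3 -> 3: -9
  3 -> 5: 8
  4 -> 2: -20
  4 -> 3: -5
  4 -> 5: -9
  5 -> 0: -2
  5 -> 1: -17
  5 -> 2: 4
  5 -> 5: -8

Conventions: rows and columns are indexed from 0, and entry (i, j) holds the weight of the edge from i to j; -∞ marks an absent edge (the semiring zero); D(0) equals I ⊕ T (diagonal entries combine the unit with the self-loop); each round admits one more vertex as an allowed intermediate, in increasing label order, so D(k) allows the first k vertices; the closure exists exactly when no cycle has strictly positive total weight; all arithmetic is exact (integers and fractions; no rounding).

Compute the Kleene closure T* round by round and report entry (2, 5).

D(0):
  [0, -8, -∞, -16, -∞, -∞]
  [-∞, 0, -10, -∞, -∞, -1]
  [-2, -4, 0, -∞, -∞, -∞]
  [5, 9, 3, 0, -∞, 8]
  [-∞, -∞, -20, -5, 0, -9]
  [-2, -17, 4, -∞, -∞, 0]
D(1):
  [0, -8, -∞, -16, -∞, -∞]
  [-∞, 0, -10, -∞, -∞, -1]
  [-2, -4, 0, -18, -∞, -∞]
  [5, 9, 3, 0, -∞, 8]
  [-∞, -∞, -20, -5, 0, -9]
  [-2, -10, 4, -18, -∞, 0]
D(2):
  [0, -8, -18, -16, -∞, -9]
  [-∞, 0, -10, -∞, -∞, -1]
  [-2, -4, 0, -18, -∞, -5]
  [5, 9, 3, 0, -∞, 8]
  [-∞, -∞, -20, -5, 0, -9]
  [-2, -10, 4, -18, -∞, 0]
D(3):
  [0, -8, -18, -16, -∞, -9]
  [-12, 0, -10, -28, -∞, -1]
  [-2, -4, 0, -18, -∞, -5]
  [5, 9, 3, 0, -∞, 8]
  [-22, -24, -20, -5, 0, -9]
  [2, 0, 4, -14, -∞, 0]
D(4):
  [0, -7, -13, -16, -∞, -8]
  [-12, 0, -10, -28, -∞, -1]
  [-2, -4, 0, -18, -∞, -5]
  [5, 9, 3, 0, -∞, 8]
  [0, 4, -2, -5, 0, 3]
  [2, 0, 4, -14, -∞, 0]
D(5):
  [0, -7, -13, -16, -∞, -8]
  [-12, 0, -10, -28, -∞, -1]
  [-2, -4, 0, -18, -∞, -5]
  [5, 9, 3, 0, -∞, 8]
  [0, 4, -2, -5, 0, 3]
  [2, 0, 4, -14, -∞, 0]
D(6):
  [0, -7, -4, -16, -∞, -8]
  [1, 0, 3, -15, -∞, -1]
  [-2, -4, 0, -18, -∞, -5]
  [10, 9, 12, 0, -∞, 8]
  [5, 4, 7, -5, 0, 3]
  [2, 0, 4, -14, -∞, 0]
Answer: T*[2][5] = -5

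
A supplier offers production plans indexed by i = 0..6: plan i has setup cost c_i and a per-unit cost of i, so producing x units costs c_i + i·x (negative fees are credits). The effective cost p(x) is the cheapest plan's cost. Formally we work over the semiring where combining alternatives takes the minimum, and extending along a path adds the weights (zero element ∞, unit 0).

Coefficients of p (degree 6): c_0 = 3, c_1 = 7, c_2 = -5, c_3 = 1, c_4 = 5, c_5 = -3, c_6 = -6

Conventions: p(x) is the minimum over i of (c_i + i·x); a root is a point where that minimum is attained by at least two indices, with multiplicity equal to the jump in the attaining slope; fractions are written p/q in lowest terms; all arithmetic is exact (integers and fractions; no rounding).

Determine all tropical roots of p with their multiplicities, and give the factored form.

hull edge (i=0, c=3) to (i=2, c=-5): slope -4, span 2
hull edge (i=2, c=-5) to (i=6, c=-6): slope -1/4, span 4
Factored form: p(x) = -6 ⊗ (x ⊕ 1/4) ⊗ (x ⊕ 1/4) ⊗ (x ⊕ 1/4) ⊗ (x ⊕ 1/4) ⊗ (x ⊕ 4) ⊗ (x ⊕ 4)
Answer: roots = 1/4 (mult 4), 4 (mult 2)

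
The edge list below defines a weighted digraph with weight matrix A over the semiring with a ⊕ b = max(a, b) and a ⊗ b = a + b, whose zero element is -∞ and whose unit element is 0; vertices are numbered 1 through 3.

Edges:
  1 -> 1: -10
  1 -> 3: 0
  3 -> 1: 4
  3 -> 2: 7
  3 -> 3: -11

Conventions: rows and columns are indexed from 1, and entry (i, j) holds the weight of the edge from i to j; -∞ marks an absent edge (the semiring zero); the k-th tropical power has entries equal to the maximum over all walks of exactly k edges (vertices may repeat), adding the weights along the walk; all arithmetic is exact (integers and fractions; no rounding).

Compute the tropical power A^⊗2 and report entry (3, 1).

A^⊗2:
  [4, 7, -10]
  [-∞, -∞, -∞]
  [-6, -4, 4]
Key observation: the optimum is the walk 3->1->1, with weight 4 + (-10) = -6.
Optimal value attained by: walk 3->1->1.
Answer: (A^⊗2)[3][1] = -6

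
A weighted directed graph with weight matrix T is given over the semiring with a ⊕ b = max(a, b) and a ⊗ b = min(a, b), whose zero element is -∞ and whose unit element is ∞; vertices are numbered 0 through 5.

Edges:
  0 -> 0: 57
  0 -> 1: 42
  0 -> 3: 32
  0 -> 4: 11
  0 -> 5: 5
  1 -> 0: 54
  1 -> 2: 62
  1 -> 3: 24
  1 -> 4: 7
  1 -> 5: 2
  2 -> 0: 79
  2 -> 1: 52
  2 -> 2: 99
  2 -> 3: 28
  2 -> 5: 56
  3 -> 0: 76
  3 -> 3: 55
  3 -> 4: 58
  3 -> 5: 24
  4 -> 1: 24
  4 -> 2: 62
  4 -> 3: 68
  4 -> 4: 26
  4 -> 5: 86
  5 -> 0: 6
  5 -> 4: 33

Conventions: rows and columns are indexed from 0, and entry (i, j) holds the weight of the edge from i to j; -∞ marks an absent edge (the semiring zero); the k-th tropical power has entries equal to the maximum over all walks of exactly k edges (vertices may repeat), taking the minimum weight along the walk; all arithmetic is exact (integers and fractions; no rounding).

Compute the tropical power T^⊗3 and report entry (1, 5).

T^⊗2:
  [57, 42, 42, 32, 32, 24]
  [62, 52, 62, 32, 24, 56]
  [79, 52, 99, 32, 33, 56]
  [57, 42, 58, 58, 55, 58]
  [68, 52, 62, 55, 58, 56]
  [6, 24, 33, 33, 26, 33]
T^⊗3:
  [57, 42, 42, 32, 32, 42]
  [62, 52, 62, 32, 33, 56]
  [79, 52, 99, 33, 33, 56]
  [58, 52, 58, 55, 58, 56]
  [62, 52, 62, 58, 55, 58]
  [33, 33, 33, 33, 33, 33]
Key observation: the optimum is the walk 1->2->2->5, with weight 62 min 99 min 56 = 56.
Optimal value attained by: walk 1->2->2->5.
Answer: (T^⊗3)[1][5] = 56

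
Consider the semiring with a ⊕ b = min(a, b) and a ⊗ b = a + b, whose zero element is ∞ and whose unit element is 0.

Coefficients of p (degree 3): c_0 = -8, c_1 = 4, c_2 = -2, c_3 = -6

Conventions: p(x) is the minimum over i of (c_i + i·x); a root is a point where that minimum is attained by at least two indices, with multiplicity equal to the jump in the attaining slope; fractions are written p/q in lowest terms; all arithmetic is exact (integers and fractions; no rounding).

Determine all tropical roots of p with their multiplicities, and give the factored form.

hull edge (i=0, c=-8) to (i=3, c=-6): slope 2/3, span 3
Factored form: p(x) = -6 ⊗ (x ⊕ (-2/3)) ⊗ (x ⊕ (-2/3)) ⊗ (x ⊕ (-2/3))
Answer: roots = -2/3 (mult 3)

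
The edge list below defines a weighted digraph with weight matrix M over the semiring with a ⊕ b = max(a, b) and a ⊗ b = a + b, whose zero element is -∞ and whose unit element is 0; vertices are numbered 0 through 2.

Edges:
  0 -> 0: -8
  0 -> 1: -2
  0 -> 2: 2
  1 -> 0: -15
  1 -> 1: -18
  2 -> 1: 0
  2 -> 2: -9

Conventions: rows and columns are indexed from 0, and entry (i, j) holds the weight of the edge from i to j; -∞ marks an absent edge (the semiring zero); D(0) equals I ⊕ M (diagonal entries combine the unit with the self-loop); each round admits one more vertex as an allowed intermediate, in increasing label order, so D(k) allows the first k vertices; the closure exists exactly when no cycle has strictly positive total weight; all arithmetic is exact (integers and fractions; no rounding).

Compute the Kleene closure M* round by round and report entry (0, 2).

D(0):
  [0, -2, 2]
  [-15, 0, -∞]
  [-∞, 0, 0]
D(1):
  [0, -2, 2]
  [-15, 0, -13]
  [-∞, 0, 0]
D(2):
  [0, -2, 2]
  [-15, 0, -13]
  [-15, 0, 0]
D(3):
  [0, 2, 2]
  [-15, 0, -13]
  [-15, 0, 0]
Answer: M*[0][2] = 2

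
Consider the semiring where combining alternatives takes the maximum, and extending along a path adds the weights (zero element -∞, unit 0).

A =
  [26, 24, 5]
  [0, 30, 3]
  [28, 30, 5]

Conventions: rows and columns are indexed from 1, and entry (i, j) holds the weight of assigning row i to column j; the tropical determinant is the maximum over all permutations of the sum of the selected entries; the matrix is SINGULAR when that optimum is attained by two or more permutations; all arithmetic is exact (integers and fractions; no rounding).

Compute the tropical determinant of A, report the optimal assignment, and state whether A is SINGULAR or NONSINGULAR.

σ = (1, 2, 3): 26 + 30 + 5 = 61
σ = (1, 3, 2): 26 + 3 + 30 = 59
σ = (2, 1, 3): 24 + 0 + 5 = 29
σ = (2, 3, 1): 24 + 3 + 28 = 55
σ = (3, 1, 2): 5 + 0 + 30 = 35
σ = (3, 2, 1): 5 + 30 + 28 = 63
Optimal value attained by: σ = (3, 2, 1).
Answer: det⊕(A) = 63; verdict: NONSINGULAR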